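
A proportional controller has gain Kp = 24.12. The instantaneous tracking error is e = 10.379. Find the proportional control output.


u_P = Kp * e = 24.12 * 10.379 = 250.3415

250.3415


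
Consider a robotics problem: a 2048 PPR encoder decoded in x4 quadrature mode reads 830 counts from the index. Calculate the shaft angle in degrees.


angle = counts * 360 / (PPR*4) = 830 * 360 / 8192 = 36.4746

36.4746 degrees


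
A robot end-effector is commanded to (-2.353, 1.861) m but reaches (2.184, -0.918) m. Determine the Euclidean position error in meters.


dx = 2.184 - (-2.353) = 4.5370, dy = -0.918 - (1.861) = -2.7790
err = sqrt(20.584369 + 7.722841) = 5.3205

5.3205 m


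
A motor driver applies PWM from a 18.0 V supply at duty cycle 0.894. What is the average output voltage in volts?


V_avg = V_supply * D = 18.0*0.894 = 16.0920

16.0920 V


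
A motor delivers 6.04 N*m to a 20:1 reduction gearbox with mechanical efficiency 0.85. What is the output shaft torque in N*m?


tau_out = tau_in * N * eta = 6.04 * 20 * 0.85 = 102.6800

102.6800 N*m


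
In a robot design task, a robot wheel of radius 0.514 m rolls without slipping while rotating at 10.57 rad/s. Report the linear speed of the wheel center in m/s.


v = omega * r = 10.57 * 0.514 = 5.4330

5.4330 m/s


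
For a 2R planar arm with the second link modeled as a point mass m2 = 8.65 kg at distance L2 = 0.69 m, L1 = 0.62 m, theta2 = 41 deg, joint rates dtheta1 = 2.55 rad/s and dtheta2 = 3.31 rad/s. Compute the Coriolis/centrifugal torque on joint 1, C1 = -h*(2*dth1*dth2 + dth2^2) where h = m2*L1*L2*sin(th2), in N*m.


h = m2*L1*L2*sin(th2) = 8.65*0.62*0.69*sin(41 deg) = 2.427727
C1 = -h*(2*2.55*3.31 + 3.31^2) = -2.427727*27.8371 = -67.5809

-67.5809 N*m


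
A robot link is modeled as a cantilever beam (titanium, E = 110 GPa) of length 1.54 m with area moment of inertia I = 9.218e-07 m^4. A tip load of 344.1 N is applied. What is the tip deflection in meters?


delta = F*L^3/(3*E*I) = 344.1*1.54^3/(3*1.100e+11*9.218e-07)
      = 1256.7440424/304194 = 0.0041

0.0041 m


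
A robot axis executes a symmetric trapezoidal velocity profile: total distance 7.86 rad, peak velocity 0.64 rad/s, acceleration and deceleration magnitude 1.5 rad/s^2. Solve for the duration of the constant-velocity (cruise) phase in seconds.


t_acc = v/a = 0.426667 s, d_acc = v^2/(2a) = 0.136533 rad each
d_cruise = 7.86 - 2*0.136533 = 7.586934 rad
t_cruise = d_cruise/v = 7.586934/0.64 = 11.8546

11.8546 s


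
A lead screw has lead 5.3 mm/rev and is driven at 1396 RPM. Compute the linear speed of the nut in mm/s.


v = lead * (RPM/60) = 5.3*1396/60 = 123.3133

123.3133 mm/s


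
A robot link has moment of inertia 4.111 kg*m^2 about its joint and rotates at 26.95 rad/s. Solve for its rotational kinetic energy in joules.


KE = (1/2)*I*omega^2 = 0.5*4.111*26.95^2 = 1492.9148

1492.9148 J


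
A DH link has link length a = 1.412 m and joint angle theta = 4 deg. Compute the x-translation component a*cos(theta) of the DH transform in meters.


a*cos(theta) = 1.412*cos(4 deg) = 1.4086

1.4086 m


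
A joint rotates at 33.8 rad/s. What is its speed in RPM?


RPM = 33.8 * 60/(2*pi) = 322.7662

322.7662 RPM


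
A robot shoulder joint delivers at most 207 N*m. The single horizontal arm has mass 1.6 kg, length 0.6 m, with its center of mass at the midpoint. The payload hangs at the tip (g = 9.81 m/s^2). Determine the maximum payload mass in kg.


tau_arm = m_arm*g*(L/2) = 1.6*9.81*0.6/2 = 4.7088 N*m
tau_payload = tau_max - tau_arm = 207 - 4.7088 = 202.2912
m_payload = tau_payload / (g*L) = 202.2912 / (9.81*0.6) = 34.3682

34.3682 kg


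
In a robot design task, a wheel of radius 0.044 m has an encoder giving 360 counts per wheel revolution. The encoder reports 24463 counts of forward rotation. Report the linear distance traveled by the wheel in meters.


revs = 24463/360 = 67.952778
d = revs * 2*pi*r = 67.952778 * 2*pi*0.044 = 18.7862

18.7862 m


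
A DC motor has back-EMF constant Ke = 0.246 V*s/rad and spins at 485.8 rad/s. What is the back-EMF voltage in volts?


V_emf = Ke * omega = 0.246*485.8 = 119.5068

119.5068 V


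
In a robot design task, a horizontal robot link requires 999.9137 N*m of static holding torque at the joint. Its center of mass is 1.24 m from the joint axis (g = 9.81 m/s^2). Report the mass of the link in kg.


m = tau / (g*L) = 999.9137 / (9.81 * 1.24) = 82.2000

82.2000 kg


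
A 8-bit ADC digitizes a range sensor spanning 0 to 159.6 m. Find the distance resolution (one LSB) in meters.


res = range / 2^n = 159.6/2^8 = 159.6/256 = 0.6234

0.6234 m


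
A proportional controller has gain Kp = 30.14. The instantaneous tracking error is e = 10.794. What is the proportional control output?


u_P = Kp * e = 30.14 * 10.794 = 325.3312

325.3312


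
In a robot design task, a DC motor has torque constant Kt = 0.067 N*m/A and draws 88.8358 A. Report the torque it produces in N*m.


tau = Kt * I = 0.067*88.8358 = 5.9520

5.9520 N*m


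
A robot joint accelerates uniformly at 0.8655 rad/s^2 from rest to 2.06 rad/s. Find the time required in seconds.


t = delta_omega / alpha = 2.06 / 0.8655 = 2.3801

2.3801 s


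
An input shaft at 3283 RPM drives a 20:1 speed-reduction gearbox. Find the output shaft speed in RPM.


omega_out = omega_in / N = 3283 / 20 = 164.1500

164.1500 RPM


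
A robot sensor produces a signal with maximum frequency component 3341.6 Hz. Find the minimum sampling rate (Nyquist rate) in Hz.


f_s,min = 2*f_max = 2*3341.6 = 6683.2000

6683.2000 Hz


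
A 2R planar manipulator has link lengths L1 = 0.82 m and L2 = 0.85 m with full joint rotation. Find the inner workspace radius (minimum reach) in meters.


r_min = |L1 - L2| = |0.82 - 0.85| = 0.0300

0.0300 m


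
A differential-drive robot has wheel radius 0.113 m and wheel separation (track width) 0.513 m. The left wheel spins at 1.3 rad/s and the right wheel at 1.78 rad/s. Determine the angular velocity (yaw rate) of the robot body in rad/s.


omega = r*(wR - wL)/L = 0.113*(1.78 - (1.3))/0.513 = 0.1057

0.1057 rad/s


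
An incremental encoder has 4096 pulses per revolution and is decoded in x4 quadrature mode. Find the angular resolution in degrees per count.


resolution = 360 / (PPR * 4) = 360 / 16384 = 0.0220

0.0220 degrees


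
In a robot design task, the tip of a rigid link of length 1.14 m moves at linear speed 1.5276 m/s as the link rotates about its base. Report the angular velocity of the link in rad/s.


omega = v / L = 1.5276 / 1.14 = 1.3400

1.3400 rad/s


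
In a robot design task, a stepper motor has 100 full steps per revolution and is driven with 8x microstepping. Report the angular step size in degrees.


step = 360/(100*8) = 360/800 = 0.4500

0.4500 degrees


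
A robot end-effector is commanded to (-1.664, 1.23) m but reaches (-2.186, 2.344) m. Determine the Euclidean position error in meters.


dx = -2.186 - (-1.664) = -0.5220, dy = 2.344 - (1.23) = 1.1140
err = sqrt(0.272484 + 1.240996) = 1.2302

1.2302 m


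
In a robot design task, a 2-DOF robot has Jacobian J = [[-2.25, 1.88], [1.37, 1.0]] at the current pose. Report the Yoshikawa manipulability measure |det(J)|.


det(J) = -2.25*1.0 - (1.88)*(1.37) = -4.8256
|det(J)| = 4.8256

4.8256


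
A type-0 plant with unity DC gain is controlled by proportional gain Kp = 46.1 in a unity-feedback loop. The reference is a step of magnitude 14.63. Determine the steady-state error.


e_ss = R/(1 + Kp) = 14.63/(1 + 46.1) = 14.63/47.1000 = 0.3106

0.3106


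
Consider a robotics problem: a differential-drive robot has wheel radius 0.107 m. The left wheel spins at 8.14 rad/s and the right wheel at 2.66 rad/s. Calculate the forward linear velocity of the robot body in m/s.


v = r*(wR + wL)/2 = 0.107*(2.66 + 8.14)/2 = 0.5778

0.5778 m/s


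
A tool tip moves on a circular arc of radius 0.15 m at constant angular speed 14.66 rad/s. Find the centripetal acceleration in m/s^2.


a_c = omega^2 * r = 14.66^2 * 0.15 = 32.2373

32.2373 m/s^2


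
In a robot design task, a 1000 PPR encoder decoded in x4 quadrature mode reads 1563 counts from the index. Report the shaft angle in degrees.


angle = counts * 360 / (PPR*4) = 1563 * 360 / 4000 = 140.6700

140.6700 degrees


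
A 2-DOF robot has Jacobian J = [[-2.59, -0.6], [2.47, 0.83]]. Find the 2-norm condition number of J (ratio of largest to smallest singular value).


JJ^T eigenvalues: trace(JJ^T) = 13.8579, det(JJ^T) = det(J)^2 = 0.44582329
s_max^2 = (13.8579 + sqrt(190.25809925))/2 = 13.82565391
s_min^2 = (13.8579 - sqrt(190.25809925))/2 = 0.03224609
kappa = s_max/s_min = sqrt(13.82565391/0.03224609) = 20.7064

20.7064


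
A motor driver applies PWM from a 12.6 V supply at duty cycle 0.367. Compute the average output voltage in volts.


V_avg = V_supply * D = 12.6*0.367 = 4.6242

4.6242 V


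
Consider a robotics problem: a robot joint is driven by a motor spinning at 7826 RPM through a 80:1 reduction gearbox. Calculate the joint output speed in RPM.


omega_joint = omega_motor / N = 7826 / 80 = 97.8250

97.8250 RPM


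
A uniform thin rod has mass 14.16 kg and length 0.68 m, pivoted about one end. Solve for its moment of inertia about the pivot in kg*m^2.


I = (1/3)*m*L^2 = (1/3)*14.16*0.68^2 = 2.1825

2.1825 kg*m^2


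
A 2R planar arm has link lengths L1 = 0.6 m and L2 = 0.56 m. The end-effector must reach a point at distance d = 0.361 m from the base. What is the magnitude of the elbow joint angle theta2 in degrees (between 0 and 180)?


cos(th2) = (d^2 - L1^2 - L2^2)/(2*L1*L2) = (0.361^2 - 0.6^2 - 0.56^2)/(2*0.6*0.56) = -0.80845089
th2 = acos(-0.80845089) = 143.9449 deg

143.9449 degrees


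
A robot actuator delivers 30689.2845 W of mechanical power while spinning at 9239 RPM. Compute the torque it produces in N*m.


omega = 9239 * 2*pi/60 = 967.505818 rad/s
tau = P / omega = 30689.2845 / 967.505818 = 31.7200

31.7200 N*m


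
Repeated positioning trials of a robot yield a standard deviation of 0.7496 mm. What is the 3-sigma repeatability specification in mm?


repeatability = 3*sigma = 3*0.7496 = 2.2488

2.2488 mm


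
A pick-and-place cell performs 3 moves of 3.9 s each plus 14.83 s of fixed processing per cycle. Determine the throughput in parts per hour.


T_cycle = 3*3.9 + 14.83 = 26.5300 s
rate = 3600/T = 135.6954

135.6954 parts/hour


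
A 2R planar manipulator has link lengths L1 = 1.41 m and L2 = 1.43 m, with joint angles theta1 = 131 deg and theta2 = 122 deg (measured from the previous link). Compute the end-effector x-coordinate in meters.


x = L1*cos(th1) + L2*cos(th1+th2) = 1.41*cos(131 deg) + 1.43*cos(253 deg) = -1.3431

-1.3431 m


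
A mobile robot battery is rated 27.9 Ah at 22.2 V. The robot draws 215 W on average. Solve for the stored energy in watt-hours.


E = capacity * V = 27.9*22.2 = 619.3800

619.3800 Wh


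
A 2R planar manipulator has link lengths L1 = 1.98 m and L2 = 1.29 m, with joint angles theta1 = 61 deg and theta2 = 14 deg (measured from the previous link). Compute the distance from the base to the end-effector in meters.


x = L1*cos(th1) + L2*cos(th1+th2) = 1.293800
y = L1*sin(th1) + L2*sin(th1+th2) = 2.977791
d = sqrt(x^2 + y^2) = sqrt(1.673918 + 8.867239) = 3.2467

3.2467 m


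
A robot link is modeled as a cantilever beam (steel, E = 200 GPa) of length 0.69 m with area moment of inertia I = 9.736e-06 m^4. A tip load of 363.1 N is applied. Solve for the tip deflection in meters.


delta = F*L^3/(3*E*I) = 363.1*0.69^3/(3*2.000e+11*9.736e-06)
      = 119.2816179/5841600 = 2.0419e-05

2.0419e-05 m


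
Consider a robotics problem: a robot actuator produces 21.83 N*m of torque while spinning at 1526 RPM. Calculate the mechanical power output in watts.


omega = 1526 * 2*pi/60 = 159.802346 rad/s
P = tau * omega = 21.83 * 159.802346 = 3488.4852

3488.4852 W


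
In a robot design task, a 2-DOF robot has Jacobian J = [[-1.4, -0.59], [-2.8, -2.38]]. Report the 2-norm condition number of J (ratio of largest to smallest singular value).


JJ^T eigenvalues: trace(JJ^T) = 15.8125, det(JJ^T) = det(J)^2 = 2.82240000
s_max^2 = (15.8125 + sqrt(238.74555625))/2 = 15.63194667
s_min^2 = (15.8125 - sqrt(238.74555625))/2 = 0.18055333
kappa = s_max/s_min = sqrt(15.63194667/0.18055333) = 9.3047

9.3047


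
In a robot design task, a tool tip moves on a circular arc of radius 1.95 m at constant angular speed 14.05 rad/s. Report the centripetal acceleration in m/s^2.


a_c = omega^2 * r = 14.05^2 * 1.95 = 384.9349

384.9349 m/s^2


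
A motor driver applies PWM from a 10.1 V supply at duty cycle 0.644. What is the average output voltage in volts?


V_avg = V_supply * D = 10.1*0.644 = 6.5044

6.5044 V


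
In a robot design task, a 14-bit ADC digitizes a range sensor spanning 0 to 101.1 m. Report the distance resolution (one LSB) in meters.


res = range / 2^n = 101.1/2^14 = 101.1/16384 = 0.0062

0.0062 m


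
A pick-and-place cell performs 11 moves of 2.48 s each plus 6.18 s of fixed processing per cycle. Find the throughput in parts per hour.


T_cycle = 11*2.48 + 6.18 = 33.4600 s
rate = 3600/T = 107.5912

107.5912 parts/hour


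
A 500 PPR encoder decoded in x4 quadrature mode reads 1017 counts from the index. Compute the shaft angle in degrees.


angle = counts * 360 / (PPR*4) = 1017 * 360 / 2000 = 183.0600

183.0600 degrees


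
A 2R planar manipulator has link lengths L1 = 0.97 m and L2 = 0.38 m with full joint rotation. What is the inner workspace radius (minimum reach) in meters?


r_min = |L1 - L2| = |0.97 - 0.38| = 0.5900

0.5900 m


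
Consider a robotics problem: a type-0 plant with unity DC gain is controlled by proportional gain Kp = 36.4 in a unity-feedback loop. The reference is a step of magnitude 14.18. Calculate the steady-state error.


e_ss = R/(1 + Kp) = 14.18/(1 + 36.4) = 14.18/37.4000 = 0.3791

0.3791


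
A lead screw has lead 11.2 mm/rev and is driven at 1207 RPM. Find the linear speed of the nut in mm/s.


v = lead * (RPM/60) = 11.2*1207/60 = 225.3067

225.3067 mm/s


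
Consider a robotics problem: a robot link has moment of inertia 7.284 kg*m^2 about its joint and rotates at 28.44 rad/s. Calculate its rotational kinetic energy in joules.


KE = (1/2)*I*omega^2 = 0.5*7.284*28.44^2 = 2945.7720

2945.7720 J


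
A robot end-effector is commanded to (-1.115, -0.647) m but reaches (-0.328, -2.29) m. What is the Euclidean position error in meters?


dx = -0.328 - (-1.115) = 0.7870, dy = -2.29 - (-0.647) = -1.6430
err = sqrt(0.619369 + 2.699449) = 1.8218

1.8218 m


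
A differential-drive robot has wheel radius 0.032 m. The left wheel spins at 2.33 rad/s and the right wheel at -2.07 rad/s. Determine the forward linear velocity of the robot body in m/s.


v = r*(wR + wL)/2 = 0.032*(-2.07 + 2.33)/2 = 0.0042

0.0042 m/s


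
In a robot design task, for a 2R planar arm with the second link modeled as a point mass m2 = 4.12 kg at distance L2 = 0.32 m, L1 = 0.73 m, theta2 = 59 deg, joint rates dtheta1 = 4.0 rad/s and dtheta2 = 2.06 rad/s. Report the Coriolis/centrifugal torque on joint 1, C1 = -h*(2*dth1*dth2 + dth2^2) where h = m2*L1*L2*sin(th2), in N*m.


h = m2*L1*L2*sin(th2) = 4.12*0.73*0.32*sin(59 deg) = 0.824965
C1 = -h*(2*4.0*2.06 + 2.06^2) = -0.824965*20.7236 = -17.0962

-17.0962 N*m


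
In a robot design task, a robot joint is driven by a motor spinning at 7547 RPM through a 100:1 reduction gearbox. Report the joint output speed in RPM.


omega_joint = omega_motor / N = 7547 / 100 = 75.4700

75.4700 RPM


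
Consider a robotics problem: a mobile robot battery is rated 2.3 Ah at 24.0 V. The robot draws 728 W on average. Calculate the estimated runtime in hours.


E = 2.3*24.0 = 55.2000 Wh
t = E/P = 55.2000/728 = 0.0758

0.0758 hours


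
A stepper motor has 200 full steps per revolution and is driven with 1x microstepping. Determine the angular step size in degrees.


step = 360/(200*1) = 360/200 = 1.8000

1.8000 degrees


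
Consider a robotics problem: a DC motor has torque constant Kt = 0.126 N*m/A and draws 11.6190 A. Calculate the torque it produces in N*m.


tau = Kt * I = 0.126*11.6190 = 1.4640

1.4640 N*m


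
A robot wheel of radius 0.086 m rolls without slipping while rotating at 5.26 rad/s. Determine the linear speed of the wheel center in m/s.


v = omega * r = 5.26 * 0.086 = 0.4524

0.4524 m/s


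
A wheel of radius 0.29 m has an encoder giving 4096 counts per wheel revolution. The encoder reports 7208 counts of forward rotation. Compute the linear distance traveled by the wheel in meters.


revs = 7208/4096 = 1.759766
d = revs * 2*pi*r = 1.759766 * 2*pi*0.29 = 3.2065

3.2065 m


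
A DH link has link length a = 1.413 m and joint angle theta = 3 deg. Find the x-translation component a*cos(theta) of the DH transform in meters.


a*cos(theta) = 1.413*cos(3 deg) = 1.4111

1.4111 m


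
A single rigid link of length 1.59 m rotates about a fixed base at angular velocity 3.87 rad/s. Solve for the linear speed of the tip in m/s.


v = L*omega = 1.59 * 3.87 = 6.1533

6.1533 m/s


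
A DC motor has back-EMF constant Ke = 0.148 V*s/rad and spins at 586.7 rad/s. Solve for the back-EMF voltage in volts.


V_emf = Ke * omega = 0.148*586.7 = 86.8316

86.8316 V


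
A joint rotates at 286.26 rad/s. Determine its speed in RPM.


RPM = 286.26 * 60/(2*pi) = 2733.5816

2733.5816 RPM


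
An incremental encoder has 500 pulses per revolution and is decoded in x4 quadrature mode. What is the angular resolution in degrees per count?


resolution = 360 / (PPR * 4) = 360 / 2000 = 0.1800

0.1800 degrees


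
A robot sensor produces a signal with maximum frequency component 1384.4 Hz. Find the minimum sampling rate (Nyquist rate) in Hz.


f_s,min = 2*f_max = 2*1384.4 = 2768.8000

2768.8000 Hz


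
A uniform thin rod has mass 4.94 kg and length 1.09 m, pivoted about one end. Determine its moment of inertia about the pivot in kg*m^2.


I = (1/3)*m*L^2 = (1/3)*4.94*1.09^2 = 1.9564

1.9564 kg*m^2


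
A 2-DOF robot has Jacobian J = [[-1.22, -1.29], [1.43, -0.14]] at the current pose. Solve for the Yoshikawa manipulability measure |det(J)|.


det(J) = -1.22*-0.14 - (-1.29)*(1.43) = 2.0155
|det(J)| = 2.0155

2.0155


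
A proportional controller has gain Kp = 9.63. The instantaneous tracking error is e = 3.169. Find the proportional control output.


u_P = Kp * e = 9.63 * 3.169 = 30.5175

30.5175


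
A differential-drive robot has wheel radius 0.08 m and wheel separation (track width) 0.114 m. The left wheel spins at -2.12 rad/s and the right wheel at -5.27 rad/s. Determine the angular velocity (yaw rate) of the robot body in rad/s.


omega = r*(wR - wL)/L = 0.08*(-5.27 - (-2.12))/0.114 = -2.2105

-2.2105 rad/s


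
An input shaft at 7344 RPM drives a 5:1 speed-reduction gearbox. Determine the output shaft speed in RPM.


omega_out = omega_in / N = 7344 / 5 = 1468.8000

1468.8000 RPM


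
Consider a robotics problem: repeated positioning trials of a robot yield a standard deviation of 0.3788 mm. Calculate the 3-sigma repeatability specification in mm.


repeatability = 3*sigma = 3*0.3788 = 1.1364

1.1364 mm


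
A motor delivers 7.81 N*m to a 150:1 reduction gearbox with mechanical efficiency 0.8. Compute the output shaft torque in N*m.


tau_out = tau_in * N * eta = 7.81 * 150 * 0.8 = 937.2000

937.2000 N*m


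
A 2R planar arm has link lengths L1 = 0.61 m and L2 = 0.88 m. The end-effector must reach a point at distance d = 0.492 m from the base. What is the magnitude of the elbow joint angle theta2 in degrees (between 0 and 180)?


cos(th2) = (d^2 - L1^2 - L2^2)/(2*L1*L2) = (0.492^2 - 0.61^2 - 0.88^2)/(2*0.61*0.88) = -0.84243294
th2 = acos(-0.84243294) = 147.3979 deg

147.3979 degrees


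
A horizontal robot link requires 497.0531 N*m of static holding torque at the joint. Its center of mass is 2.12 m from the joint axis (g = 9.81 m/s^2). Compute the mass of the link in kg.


m = tau / (g*L) = 497.0531 / (9.81 * 2.12) = 23.9000

23.9000 kg


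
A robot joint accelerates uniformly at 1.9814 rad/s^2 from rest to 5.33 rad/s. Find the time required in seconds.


t = delta_omega / alpha = 5.33 / 1.9814 = 2.6900

2.6900 s


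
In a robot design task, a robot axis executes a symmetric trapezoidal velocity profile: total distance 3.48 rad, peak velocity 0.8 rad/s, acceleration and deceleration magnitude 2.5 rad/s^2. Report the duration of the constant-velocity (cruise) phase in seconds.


t_acc = v/a = 0.320000 s, d_acc = v^2/(2a) = 0.128000 rad each
d_cruise = 3.48 - 2*0.128000 = 3.224000 rad
t_cruise = d_cruise/v = 3.224000/0.8 = 4.0300

4.0300 s


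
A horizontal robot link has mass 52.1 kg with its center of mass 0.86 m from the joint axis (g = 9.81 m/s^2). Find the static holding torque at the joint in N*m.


tau = m*g*L = 52.1 * 9.81 * 0.86 = 439.5469

439.5469 N*m


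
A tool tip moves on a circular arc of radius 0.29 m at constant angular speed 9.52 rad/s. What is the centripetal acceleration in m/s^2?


a_c = omega^2 * r = 9.52^2 * 0.29 = 26.2828

26.2828 m/s^2


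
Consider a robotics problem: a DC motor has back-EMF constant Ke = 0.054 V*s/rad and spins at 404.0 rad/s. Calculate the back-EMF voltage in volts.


V_emf = Ke * omega = 0.054*404.0 = 21.8160

21.8160 V


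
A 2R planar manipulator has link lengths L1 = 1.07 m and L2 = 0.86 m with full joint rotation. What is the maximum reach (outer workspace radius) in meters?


r_max = L1 + L2 = 1.07 + 0.86 = 1.9300

1.9300 m


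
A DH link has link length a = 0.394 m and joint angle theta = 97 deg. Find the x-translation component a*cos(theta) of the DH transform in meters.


a*cos(theta) = 0.394*cos(97 deg) = -0.0480

-0.0480 m


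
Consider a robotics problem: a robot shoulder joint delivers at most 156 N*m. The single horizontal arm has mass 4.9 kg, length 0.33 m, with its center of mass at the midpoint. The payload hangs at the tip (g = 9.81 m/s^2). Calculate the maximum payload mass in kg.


tau_arm = m_arm*g*(L/2) = 4.9*9.81*0.33/2 = 7.9314 N*m
tau_payload = tau_max - tau_arm = 156 - 7.9314 = 148.0686
m_payload = tau_payload / (g*L) = 148.0686 / (9.81*0.33) = 45.7383

45.7383 kg


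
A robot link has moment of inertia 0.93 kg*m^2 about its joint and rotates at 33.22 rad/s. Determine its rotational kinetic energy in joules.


KE = (1/2)*I*omega^2 = 0.5*0.93*33.22^2 = 513.1593

513.1593 J


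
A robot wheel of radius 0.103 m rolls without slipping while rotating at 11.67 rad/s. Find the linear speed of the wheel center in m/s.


v = omega * r = 11.67 * 0.103 = 1.2020

1.2020 m/s


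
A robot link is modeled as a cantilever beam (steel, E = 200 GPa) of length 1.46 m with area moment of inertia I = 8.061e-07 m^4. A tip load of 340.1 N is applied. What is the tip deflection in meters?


delta = F*L^3/(3*E*I) = 340.1*1.46^3/(3*2.000e+11*8.061e-07)
      = 1058.4374536/483660 = 0.0022

0.0022 m


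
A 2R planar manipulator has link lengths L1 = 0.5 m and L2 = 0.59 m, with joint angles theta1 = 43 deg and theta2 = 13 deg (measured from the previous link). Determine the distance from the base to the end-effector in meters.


x = L1*cos(th1) + L2*cos(th1+th2) = 0.695601
y = L1*sin(th1) + L2*sin(th1+th2) = 0.830131
d = sqrt(x^2 + y^2) = sqrt(0.483861 + 0.689117) = 1.0830

1.0830 m


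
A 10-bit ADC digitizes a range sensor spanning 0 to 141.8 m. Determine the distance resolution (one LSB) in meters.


res = range / 2^n = 141.8/2^10 = 141.8/1024 = 0.1385

0.1385 m


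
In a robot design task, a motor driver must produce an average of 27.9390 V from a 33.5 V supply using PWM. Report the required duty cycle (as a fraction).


D = V_avg/V_supply = 27.9390/33.5 = 0.8340

0.8340


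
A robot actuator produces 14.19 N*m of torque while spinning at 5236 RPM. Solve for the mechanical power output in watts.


omega = 5236 * 2*pi/60 = 548.312638 rad/s
P = tau * omega = 14.19 * 548.312638 = 7780.5563

7780.5563 W


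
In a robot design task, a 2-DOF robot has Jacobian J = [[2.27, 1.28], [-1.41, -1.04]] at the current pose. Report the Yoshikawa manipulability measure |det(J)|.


det(J) = 2.27*-1.04 - (1.28)*(-1.41) = -0.5560
|det(J)| = 0.5560

0.5560


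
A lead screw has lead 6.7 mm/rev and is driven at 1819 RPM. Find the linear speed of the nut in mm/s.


v = lead * (RPM/60) = 6.7*1819/60 = 203.1217

203.1217 mm/s


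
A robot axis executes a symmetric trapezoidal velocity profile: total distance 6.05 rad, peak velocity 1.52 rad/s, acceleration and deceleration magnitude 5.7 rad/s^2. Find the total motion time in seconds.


t_acc = v/a = 1.52/5.7 = 0.266667 s
d_acc = v^2/(2a) = 0.202667 rad (each ramp)
d_cruise = 6.05 - 2*0.202667 = 5.644666 rad
t_cruise = 5.644666/1.52 = 3.713596 s
t_total = 2*0.266667 + 3.713596 = 4.2469

4.2469 s


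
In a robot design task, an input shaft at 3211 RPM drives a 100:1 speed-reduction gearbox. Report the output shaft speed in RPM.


omega_out = omega_in / N = 3211 / 100 = 32.1100

32.1100 RPM


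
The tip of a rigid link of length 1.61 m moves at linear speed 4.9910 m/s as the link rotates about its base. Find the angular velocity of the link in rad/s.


omega = v / L = 4.9910 / 1.61 = 3.1000

3.1000 rad/s


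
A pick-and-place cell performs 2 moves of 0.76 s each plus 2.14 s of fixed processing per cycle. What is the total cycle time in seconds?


T = 2*0.76 + 2.14 = 3.6600

3.6600 s


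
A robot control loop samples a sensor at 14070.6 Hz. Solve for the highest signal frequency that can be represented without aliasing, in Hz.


f_max = f_s/2 = 14070.6/2 = 7035.3000

7035.3000 Hz


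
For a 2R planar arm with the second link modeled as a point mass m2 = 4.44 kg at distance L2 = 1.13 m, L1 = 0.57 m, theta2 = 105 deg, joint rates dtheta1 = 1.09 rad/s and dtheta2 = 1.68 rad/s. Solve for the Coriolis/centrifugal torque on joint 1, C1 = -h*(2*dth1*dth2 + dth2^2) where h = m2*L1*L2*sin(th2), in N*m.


h = m2*L1*L2*sin(th2) = 4.44*0.57*1.13*sin(105 deg) = 2.762359
C1 = -h*(2*1.09*1.68 + 1.68^2) = -2.762359*6.4848 = -17.9133

-17.9133 N*m


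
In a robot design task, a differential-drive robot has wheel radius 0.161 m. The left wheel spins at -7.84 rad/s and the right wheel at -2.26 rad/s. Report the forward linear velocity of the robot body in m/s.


v = r*(wR + wL)/2 = 0.161*(-2.26 + -7.84)/2 = -0.8130

-0.8130 m/s


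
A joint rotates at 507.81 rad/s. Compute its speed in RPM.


RPM = 507.81 * 60/(2*pi) = 4849.2283

4849.2283 RPM


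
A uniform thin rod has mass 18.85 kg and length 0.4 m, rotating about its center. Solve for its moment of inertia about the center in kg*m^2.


I = (1/12)*m*L^2 = (1/12)*18.85*0.4^2 = 0.2513

0.2513 kg*m^2


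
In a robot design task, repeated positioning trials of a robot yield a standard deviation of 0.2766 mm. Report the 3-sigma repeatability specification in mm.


repeatability = 3*sigma = 3*0.2766 = 0.8298

0.8298 mm


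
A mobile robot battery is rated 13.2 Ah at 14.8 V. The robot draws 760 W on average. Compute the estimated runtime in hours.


E = 13.2*14.8 = 195.3600 Wh
t = E/P = 195.3600/760 = 0.2571

0.2571 hours


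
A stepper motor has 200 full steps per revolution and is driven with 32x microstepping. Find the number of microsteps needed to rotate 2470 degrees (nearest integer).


step_size = 360/(200*32) = 360/6400 = 0.056250 deg
n = 2470/(360/6400) = 2470*6400/360 = 43911.1111 -> 43911

43911 steps


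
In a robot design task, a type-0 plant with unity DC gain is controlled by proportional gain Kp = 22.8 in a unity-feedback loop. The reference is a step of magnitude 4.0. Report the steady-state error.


e_ss = R/(1 + Kp) = 4.0/(1 + 22.8) = 4.0/23.8000 = 0.1681

0.1681


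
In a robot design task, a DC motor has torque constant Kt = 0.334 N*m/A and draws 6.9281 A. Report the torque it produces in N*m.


tau = Kt * I = 0.334*6.9281 = 2.3140

2.3140 N*m


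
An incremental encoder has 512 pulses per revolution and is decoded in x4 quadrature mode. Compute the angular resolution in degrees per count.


resolution = 360 / (PPR * 4) = 360 / 2048 = 0.1758

0.1758 degrees


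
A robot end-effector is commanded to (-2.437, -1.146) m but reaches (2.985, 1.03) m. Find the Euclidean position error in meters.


dx = 2.985 - (-2.437) = 5.4220, dy = 1.03 - (-1.146) = 2.1760
err = sqrt(29.398084 + 4.734976) = 5.8424

5.8424 m


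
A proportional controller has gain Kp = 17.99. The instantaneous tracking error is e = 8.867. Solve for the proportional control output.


u_P = Kp * e = 17.99 * 8.867 = 159.5173

159.5173


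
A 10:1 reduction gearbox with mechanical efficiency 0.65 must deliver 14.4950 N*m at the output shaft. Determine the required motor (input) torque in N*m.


tau_in = tau_out / (N * eta) = 14.4950 / (10 * 0.65) = 2.2300

2.2300 N*m


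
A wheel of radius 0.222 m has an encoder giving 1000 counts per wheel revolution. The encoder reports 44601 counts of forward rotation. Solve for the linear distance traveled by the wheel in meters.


revs = 44601/1000 = 44.601000
d = revs * 2*pi*r = 44.601000 * 2*pi*0.222 = 62.2125

62.2125 m


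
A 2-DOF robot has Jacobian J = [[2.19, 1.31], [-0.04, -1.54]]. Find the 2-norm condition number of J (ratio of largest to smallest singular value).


JJ^T eigenvalues: trace(JJ^T) = 8.8854, det(JJ^T) = det(J)^2 = 11.02372804
s_max^2 = (8.8854 + sqrt(34.85542100))/2 = 7.39462399
s_min^2 = (8.8854 - sqrt(34.85542100))/2 = 1.49077601
kappa = s_max/s_min = sqrt(7.39462399/1.49077601) = 2.2272

2.2272


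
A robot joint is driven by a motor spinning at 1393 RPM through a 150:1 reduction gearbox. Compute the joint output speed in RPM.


omega_joint = omega_motor / N = 1393 / 150 = 9.2867

9.2867 RPM


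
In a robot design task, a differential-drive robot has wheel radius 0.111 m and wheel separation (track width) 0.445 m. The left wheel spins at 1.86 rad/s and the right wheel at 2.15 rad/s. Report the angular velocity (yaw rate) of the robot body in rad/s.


omega = r*(wR - wL)/L = 0.111*(2.15 - (1.86))/0.445 = 0.0723

0.0723 rad/s


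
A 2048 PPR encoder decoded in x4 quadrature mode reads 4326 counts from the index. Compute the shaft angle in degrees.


angle = counts * 360 / (PPR*4) = 4326 * 360 / 8192 = 190.1074

190.1074 degrees


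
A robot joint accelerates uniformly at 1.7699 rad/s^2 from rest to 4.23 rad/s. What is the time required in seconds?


t = delta_omega / alpha = 4.23 / 1.7699 = 2.3900

2.3900 s


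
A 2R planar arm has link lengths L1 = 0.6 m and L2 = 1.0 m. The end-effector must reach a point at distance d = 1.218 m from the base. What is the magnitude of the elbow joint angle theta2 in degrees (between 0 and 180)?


cos(th2) = (d^2 - L1^2 - L2^2)/(2*L1*L2) = (1.218^2 - 0.6^2 - 1.0^2)/(2*0.6*1.0) = 0.10293667
th2 = acos(0.10293667) = 84.0917 deg

84.0917 degrees


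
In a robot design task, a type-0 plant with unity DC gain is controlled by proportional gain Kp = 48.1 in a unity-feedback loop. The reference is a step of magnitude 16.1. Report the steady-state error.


e_ss = R/(1 + Kp) = 16.1/(1 + 48.1) = 16.1/49.1000 = 0.3279

0.3279


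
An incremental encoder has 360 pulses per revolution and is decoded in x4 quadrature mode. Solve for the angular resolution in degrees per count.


resolution = 360 / (PPR * 4) = 360 / 1440 = 0.2500

0.2500 degrees


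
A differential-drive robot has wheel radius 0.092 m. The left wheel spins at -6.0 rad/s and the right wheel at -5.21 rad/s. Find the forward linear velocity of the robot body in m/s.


v = r*(wR + wL)/2 = 0.092*(-5.21 + -6.0)/2 = -0.5157

-0.5157 m/s


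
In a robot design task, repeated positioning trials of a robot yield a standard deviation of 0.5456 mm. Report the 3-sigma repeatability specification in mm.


repeatability = 3*sigma = 3*0.5456 = 1.6368

1.6368 mm


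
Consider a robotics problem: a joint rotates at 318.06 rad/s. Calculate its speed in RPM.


RPM = 318.06 * 60/(2*pi) = 3037.2493

3037.2493 RPM


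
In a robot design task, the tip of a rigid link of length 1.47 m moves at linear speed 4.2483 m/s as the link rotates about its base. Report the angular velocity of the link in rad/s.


omega = v / L = 4.2483 / 1.47 = 2.8900

2.8900 rad/s


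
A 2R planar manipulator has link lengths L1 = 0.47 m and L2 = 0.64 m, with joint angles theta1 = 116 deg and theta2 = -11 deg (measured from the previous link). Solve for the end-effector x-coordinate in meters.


x = L1*cos(th1) + L2*cos(th1+th2) = 0.47*cos(116 deg) + 0.64*cos(105 deg) = -0.3717

-0.3717 m


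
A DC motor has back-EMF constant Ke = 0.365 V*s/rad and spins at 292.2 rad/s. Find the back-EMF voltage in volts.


V_emf = Ke * omega = 0.365*292.2 = 106.6530

106.6530 V


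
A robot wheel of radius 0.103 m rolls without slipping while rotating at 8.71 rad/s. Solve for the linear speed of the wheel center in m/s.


v = omega * r = 8.71 * 0.103 = 0.8971

0.8971 m/s


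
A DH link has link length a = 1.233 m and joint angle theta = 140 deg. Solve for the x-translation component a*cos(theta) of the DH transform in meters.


a*cos(theta) = 1.233*cos(140 deg) = -0.9445

-0.9445 m


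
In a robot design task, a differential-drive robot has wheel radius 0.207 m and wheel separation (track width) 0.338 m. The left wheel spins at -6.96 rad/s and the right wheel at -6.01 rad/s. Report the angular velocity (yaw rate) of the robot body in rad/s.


omega = r*(wR - wL)/L = 0.207*(-6.01 - (-6.96))/0.338 = 0.5818

0.5818 rad/s


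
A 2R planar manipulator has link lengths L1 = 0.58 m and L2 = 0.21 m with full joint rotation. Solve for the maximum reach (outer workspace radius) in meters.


r_max = L1 + L2 = 0.58 + 0.21 = 0.7900

0.7900 m


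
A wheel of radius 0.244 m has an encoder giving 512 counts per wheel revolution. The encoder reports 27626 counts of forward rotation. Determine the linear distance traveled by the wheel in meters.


revs = 27626/512 = 53.957031
d = revs * 2*pi*r = 53.957031 * 2*pi*0.244 = 82.7214

82.7214 m


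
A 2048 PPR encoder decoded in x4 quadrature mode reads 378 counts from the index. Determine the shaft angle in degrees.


angle = counts * 360 / (PPR*4) = 378 * 360 / 8192 = 16.6113

16.6113 degrees


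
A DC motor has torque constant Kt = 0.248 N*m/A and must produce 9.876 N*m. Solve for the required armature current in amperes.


I = tau / Kt = 9.876/0.248 = 39.8226

39.8226 A


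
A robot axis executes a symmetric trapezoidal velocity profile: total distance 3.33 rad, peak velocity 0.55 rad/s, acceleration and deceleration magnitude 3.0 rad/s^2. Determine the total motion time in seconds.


t_acc = v/a = 0.55/3.0 = 0.183333 s
d_acc = v^2/(2a) = 0.050417 rad (each ramp)
d_cruise = 3.33 - 2*0.050417 = 3.229166 rad
t_cruise = 3.229166/0.55 = 5.871211 s
t_total = 2*0.183333 + 5.871211 = 6.2379

6.2379 s


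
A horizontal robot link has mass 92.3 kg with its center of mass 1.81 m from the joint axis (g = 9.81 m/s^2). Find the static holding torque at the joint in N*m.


tau = m*g*L = 92.3 * 9.81 * 1.81 = 1638.8880

1638.8880 N*m


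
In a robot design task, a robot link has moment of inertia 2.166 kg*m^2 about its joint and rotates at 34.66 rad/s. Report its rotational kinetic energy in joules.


KE = (1/2)*I*omega^2 = 0.5*2.166*34.66^2 = 1301.0248

1301.0248 J


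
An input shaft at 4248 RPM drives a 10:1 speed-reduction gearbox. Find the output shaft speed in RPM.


omega_out = omega_in / N = 4248 / 10 = 424.8000

424.8000 RPM


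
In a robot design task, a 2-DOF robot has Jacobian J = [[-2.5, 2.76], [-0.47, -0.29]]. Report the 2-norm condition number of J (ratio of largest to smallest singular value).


JJ^T eigenvalues: trace(JJ^T) = 14.1726, det(JJ^T) = det(J)^2 = 4.08929284
s_max^2 = (14.1726 + sqrt(184.50541940))/2 = 13.87793860
s_min^2 = (14.1726 - sqrt(184.50541940))/2 = 0.29466140
kappa = s_max/s_min = sqrt(13.87793860/0.29466140) = 6.8628

6.8628


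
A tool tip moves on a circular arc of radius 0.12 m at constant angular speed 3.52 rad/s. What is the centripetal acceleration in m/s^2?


a_c = omega^2 * r = 3.52^2 * 0.12 = 1.4868

1.4868 m/s^2


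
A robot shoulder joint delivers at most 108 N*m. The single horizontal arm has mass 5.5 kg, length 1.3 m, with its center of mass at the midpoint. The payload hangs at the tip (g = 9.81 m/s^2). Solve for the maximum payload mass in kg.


tau_arm = m_arm*g*(L/2) = 5.5*9.81*1.3/2 = 35.0708 N*m
tau_payload = tau_max - tau_arm = 108 - 35.0708 = 72.9292
m_payload = tau_payload / (g*L) = 72.9292 / (9.81*1.3) = 5.7186

5.7186 kg


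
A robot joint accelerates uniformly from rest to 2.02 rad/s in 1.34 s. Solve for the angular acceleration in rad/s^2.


alpha = delta_omega / t = 2.02 / 1.34 = 1.5075

1.5075 rad/s^2


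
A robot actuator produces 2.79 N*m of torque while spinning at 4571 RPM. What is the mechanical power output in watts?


omega = 4571 * 2*pi/60 = 478.674001 rad/s
P = tau * omega = 2.79 * 478.674001 = 1335.5005

1335.5005 W


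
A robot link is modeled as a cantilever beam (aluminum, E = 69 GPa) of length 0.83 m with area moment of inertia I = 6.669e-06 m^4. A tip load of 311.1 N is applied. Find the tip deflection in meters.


delta = F*L^3/(3*E*I) = 311.1*0.83^3/(3*6.900e+10*6.669e-06)
      = 177.8829357/1380483 = 1.2886e-04

1.2886e-04 m


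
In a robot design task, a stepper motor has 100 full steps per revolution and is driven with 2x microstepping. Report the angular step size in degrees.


step = 360/(100*2) = 360/200 = 1.8000

1.8000 degrees


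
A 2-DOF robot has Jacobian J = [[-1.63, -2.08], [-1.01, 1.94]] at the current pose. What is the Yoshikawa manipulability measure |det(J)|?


det(J) = -1.63*1.94 - (-2.08)*(-1.01) = -5.2630
|det(J)| = 5.2630

5.2630


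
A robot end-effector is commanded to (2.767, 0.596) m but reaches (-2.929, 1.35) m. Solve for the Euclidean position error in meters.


dx = -2.929 - (2.767) = -5.6960, dy = 1.35 - (0.596) = 0.7540
err = sqrt(32.444416 + 0.568516) = 5.7457

5.7457 m


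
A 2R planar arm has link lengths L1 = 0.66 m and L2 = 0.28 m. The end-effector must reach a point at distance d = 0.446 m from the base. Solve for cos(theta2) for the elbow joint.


cos(th2) = (d^2 - L1^2 - L2^2)/(2*L1*L2) = (0.446^2 - 0.66^2 - 0.28^2)/(2*0.66*0.28) = -0.8525

-0.8525


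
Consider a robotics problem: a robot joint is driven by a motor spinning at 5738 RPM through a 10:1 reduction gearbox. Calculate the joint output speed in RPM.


omega_joint = omega_motor / N = 5738 / 10 = 573.8000

573.8000 RPM


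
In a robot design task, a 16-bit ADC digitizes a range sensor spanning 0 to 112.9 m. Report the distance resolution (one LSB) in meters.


res = range / 2^n = 112.9/2^16 = 112.9/65536 = 0.0017

0.0017 m


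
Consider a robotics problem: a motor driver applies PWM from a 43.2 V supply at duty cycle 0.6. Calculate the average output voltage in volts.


V_avg = V_supply * D = 43.2*0.6 = 25.9200

25.9200 V


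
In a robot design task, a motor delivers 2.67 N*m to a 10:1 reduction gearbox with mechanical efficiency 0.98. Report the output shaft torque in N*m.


tau_out = tau_in * N * eta = 2.67 * 10 * 0.98 = 26.1660

26.1660 N*m


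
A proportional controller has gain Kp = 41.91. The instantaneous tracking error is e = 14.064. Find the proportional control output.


u_P = Kp * e = 41.91 * 14.064 = 589.4222

589.4222


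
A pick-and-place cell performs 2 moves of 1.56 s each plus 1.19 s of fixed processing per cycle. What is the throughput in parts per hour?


T_cycle = 2*1.56 + 1.19 = 4.3100 s
rate = 3600/T = 835.2668

835.2668 parts/hour
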